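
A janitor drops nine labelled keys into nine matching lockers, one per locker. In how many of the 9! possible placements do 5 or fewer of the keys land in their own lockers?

Sum C(9,i)·!(9-i) for i = 0..5:
  i=0: C(9,0)·!9 = 1·133496 = 133496
  i=1: C(9,1)·!8 = 9·14833 = 133497
  i=2: C(9,2)·!7 = 36·1854 = 66744
  i=3: C(9,3)·!6 = 84·265 = 22260
  i=4: C(9,4)·!5 = 126·44 = 5544
  i=5: C(9,5)·!4 = 126·9 = 1134
Total = 362675.

362675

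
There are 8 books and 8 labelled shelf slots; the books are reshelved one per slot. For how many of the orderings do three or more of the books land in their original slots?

# with exactly i fixed is C(8,i)·!(8-i); sum over i=3..8:
  i=3: C(8,3)·!5 = 56·44 = 2464
  i=4: C(8,4)·!4 = 70·9 = 630
  i=5: C(8,5)·!3 = 56·2 = 112
  i=6: C(8,6)·!2 = 28·1 = 28
  i=7: C(8,7)·!1 = 8·0 = 0
  i=8: C(8,8)·!0 = 1·1 = 1
Total = 3235.

3235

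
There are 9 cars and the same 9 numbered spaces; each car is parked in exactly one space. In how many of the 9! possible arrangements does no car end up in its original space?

133496

By inclusion-exclusion, !9 = Σ (-1)^k · 9!/k! for k=0..9
= 9! - 9!/1! + 9!/2! - 9!/3! + 9!/4! - 9!/5! + 9!/6! - 9!/7! + 9!/8! - 9!/9!
= 362880 - 362880 + 181440 - 60480 + 15120 - 3024 + 504 - 72 + 9 - 1
= 133496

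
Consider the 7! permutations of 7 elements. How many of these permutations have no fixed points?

1854

The number of derangements of 7 is !7 = Σ_{k=0}^{7} (-1)^k·7!/k!
= 7! - 7!/1! + 7!/2! - 7!/3! + 7!/4! - 7!/5! + 7!/6! - 7!/7!
= 5040 - 5040 + 2520 - 840 + 210 - 42 + 7 - 1
= 1854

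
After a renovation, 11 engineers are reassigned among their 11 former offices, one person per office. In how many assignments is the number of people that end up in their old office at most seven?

39916414

# with exactly i fixed is C(11,i)·!(11-i); sum over i=0..7:
  i=0: C(11,0)·!11 = 1·14684570 = 14684570
  i=1: C(11,1)·!10 = 11·1334961 = 14684571
  i=2: C(11,2)·!9 = 55·133496 = 7342280
  i=3: C(11,3)·!8 = 165·14833 = 2447445
  i=4: C(11,4)·!7 = 330·1854 = 611820
  i=5: C(11,5)·!6 = 462·265 = 122430
  i=6: C(11,6)·!5 = 462·44 = 20328
  i=7: C(11,7)·!4 = 330·9 = 2970
Total = 39916414.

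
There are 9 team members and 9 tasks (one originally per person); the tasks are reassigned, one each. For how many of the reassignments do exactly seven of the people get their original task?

Choose which 7 of the 9 are fixed: C(9,7) = 36.
The other 2 form a derangement: !2 = 1.
Total: 36 × 1 = 36.

36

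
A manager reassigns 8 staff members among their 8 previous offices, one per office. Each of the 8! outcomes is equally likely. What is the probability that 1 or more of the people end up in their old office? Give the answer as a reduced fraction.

3641/5760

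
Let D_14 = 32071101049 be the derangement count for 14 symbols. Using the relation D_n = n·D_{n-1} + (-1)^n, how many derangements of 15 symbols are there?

481066515734

D_15 = 15·32071101049 - 1 = 481066515734.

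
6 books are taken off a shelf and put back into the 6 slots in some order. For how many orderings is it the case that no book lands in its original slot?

!6 is the nearest integer to 6!/e.
6! = 720, and 720/e ≈ 264.87, so !6 = 265.

265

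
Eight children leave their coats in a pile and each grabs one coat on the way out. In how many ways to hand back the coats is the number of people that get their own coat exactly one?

14832

Choose which one of the 8 is fixed: C(8,1) = 8.
The other 7 form a derangement: !7 = 1854.
Total: 8 × 1854 = 14832.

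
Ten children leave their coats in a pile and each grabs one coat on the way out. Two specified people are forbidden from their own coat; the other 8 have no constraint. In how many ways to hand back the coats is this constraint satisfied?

2943360

Let A_j be the event that the j-th constrained one is fixed. By inclusion-exclusion over the 2 events:
Σ_{j=0}^{2} (-1)^j C(2,j)(10-j)!
= C(2,0)·10! - C(2,1)·9! + C(2,2)·8!
= 3628800 - 725760 + 40320
= 2943360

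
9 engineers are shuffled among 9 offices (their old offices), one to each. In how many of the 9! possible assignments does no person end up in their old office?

133496

!9 = 9! · Σ_{k=0}^{9} (-1)^k/k!
= 9! - 9!/1! + 9!/2! - 9!/3! + 9!/4! - 9!/5! + 9!/6! - 9!/7! + 9!/8! - 9!/9!
= 362880 - 362880 + 181440 - 60480 + 15120 - 3024 + 504 - 72 + 9 - 1
= 133496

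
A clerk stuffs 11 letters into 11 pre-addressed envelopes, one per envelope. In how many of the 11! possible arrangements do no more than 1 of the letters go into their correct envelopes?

Sum C(11,i)·!(11-i) for i = 0..1:
  i=0: C(11,0)·!11 = 1·14684570 = 14684570
  i=1: C(11,1)·!10 = 11·1334961 = 14684571
Total = 29369141.

29369141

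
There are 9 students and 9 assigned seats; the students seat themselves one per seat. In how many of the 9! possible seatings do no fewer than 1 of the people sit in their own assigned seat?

229384

# with exactly i fixed is C(9,i)·!(9-i); sum over i=1..9:
  i=1: C(9,1)·!8 = 9·14833 = 133497
  i=2: C(9,2)·!7 = 36·1854 = 66744
  i=3: C(9,3)·!6 = 84·265 = 22260
  i=4: C(9,4)·!5 = 126·44 = 5544
  i=5: C(9,5)·!4 = 126·9 = 1134
  i=6: C(9,6)·!3 = 84·2 = 168
  i=7: C(9,7)·!2 = 36·1 = 36
  i=8: C(9,8)·!1 = 9·0 = 0
  i=9: C(9,9)·!0 = 1·1 = 1
Total = 229384.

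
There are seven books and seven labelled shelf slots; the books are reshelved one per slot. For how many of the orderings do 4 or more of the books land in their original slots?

Sum C(7,i)·!(7-i) for i = 4..7:
  i=4: C(7,4)·!3 = 35·2 = 70
  i=5: C(7,5)·!2 = 21·1 = 21
  i=6: C(7,6)·!1 = 7·0 = 0
  i=7: C(7,7)·!0 = 1·1 = 1
Total = 92.

92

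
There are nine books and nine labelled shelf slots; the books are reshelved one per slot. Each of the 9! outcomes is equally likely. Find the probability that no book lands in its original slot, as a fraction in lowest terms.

Favorable outcomes: !9 = 133496.
Total outcomes: 9! = 362880.
Probability = 133496/362880 = 16687/45360.

16687/45360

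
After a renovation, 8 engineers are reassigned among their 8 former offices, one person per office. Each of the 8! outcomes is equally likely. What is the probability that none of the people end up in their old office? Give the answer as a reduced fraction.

2119/5760

Favorable outcomes: !8 = 14833.
Total outcomes: 8! = 40320.
Probability = 14833/40320 = 2119/5760.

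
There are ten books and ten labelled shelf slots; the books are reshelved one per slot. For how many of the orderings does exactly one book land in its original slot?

Choose which one of the 10 is fixed: C(10,1) = 10.
The remaining 9 must be deranged: !9 = 133496.
Total: 10 × 133496 = 1334960.

1334960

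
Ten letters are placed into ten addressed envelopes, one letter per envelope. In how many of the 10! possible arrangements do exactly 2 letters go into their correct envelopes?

Pick the 2 fixed positions: C(10,2) = 45 ways.
The other 8 form a derangement: !8 = 14833.
Total: 45 × 14833 = 667485.

667485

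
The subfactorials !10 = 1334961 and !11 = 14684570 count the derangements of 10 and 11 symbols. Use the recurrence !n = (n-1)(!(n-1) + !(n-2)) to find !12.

!12 = (12-1)·(!11 + !10) = 11·(14684570 + 1334961) = 11·16019531 = 176214841.

176214841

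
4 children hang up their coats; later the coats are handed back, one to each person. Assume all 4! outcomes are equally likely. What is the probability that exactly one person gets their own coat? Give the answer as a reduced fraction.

1/3

Favorable outcomes: C(4,1)·!3 = 4·2 = 8.
Total outcomes: 4! = 24.
Probability = 8/24 = 1/3.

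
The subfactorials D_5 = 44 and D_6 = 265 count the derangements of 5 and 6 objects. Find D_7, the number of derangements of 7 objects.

D_7 = (7-1)·(D_6 + D_5) = 6·(265 + 44) = 6·309 = 1854.

1854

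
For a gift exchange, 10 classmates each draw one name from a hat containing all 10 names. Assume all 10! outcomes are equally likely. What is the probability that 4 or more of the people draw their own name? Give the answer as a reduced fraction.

34457/1814400

Favorable outcomes: Σ_{i≥4} C(10,i)·!(10-i) = 210·265 + 252·44 + 210·9 + 120·2 + 45·1 + 10·0 + 1·1 = 68914.
Total outcomes: 10! = 3628800.
Probability = 68914/3628800 = 34457/1814400.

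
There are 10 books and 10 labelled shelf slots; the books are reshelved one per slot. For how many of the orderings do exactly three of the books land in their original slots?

Choose which 3 of the 10 are fixed: C(10,3) = 120.
The other 7 form a derangement: !7 = 1854.
Total: 120 × 1854 = 222480.

222480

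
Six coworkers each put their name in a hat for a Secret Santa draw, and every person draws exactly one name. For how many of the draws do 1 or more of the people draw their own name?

# with exactly i fixed is C(6,i)·!(6-i); sum over i=1..6:
  i=1: C(6,1)·!5 = 6·44 = 264
  i=2: C(6,2)·!4 = 15·9 = 135
  i=3: C(6,3)·!3 = 20·2 = 40
  i=4: C(6,4)·!2 = 15·1 = 15
  i=5: C(6,5)·!1 = 6·0 = 0
  i=6: C(6,6)·!0 = 1·1 = 1
Total = 455.

455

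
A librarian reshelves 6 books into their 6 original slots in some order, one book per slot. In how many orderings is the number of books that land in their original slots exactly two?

Choose which 2 of the 6 are fixed: C(6,2) = 15.
The other 4 form a derangement: !4 = 9.
Total: 15 × 9 = 135.

135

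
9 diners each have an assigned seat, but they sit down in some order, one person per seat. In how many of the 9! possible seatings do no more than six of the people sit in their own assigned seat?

362843

Sum C(9,i)·!(9-i) for i = 0..6:
  i=0: C(9,0)·!9 = 1·133496 = 133496
  i=1: C(9,1)·!8 = 9·14833 = 133497
  i=2: C(9,2)·!7 = 36·1854 = 66744
  i=3: C(9,3)·!6 = 84·265 = 22260
  i=4: C(9,4)·!5 = 126·44 = 5544
  i=5: C(9,5)·!4 = 126·9 = 1134
  i=6: C(9,6)·!3 = 84·2 = 168
Total = 362843.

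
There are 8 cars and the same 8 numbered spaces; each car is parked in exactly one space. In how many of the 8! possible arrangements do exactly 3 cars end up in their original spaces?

2464

Choose which 3 of the 8 are fixed: C(8,3) = 56.
The remaining 5 must be deranged: !5 = 44.
Total: 56 × 44 = 2464.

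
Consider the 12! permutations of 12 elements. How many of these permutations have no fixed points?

Recurrence: !12 = 11·(!11 + !10).
!12 = 11·(14684570 + 1334961) = 11·16019531 = 176214841

176214841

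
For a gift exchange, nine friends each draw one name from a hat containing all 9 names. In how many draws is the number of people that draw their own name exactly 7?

36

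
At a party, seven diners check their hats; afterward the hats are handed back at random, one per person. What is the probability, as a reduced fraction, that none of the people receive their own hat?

103/280

Favorable outcomes: !7 = 1854.
Total outcomes: 7! = 5040.
Probability = 1854/5040 = 103/280.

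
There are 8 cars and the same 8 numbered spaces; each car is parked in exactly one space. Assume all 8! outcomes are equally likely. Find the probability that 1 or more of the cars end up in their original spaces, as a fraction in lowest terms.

3641/5760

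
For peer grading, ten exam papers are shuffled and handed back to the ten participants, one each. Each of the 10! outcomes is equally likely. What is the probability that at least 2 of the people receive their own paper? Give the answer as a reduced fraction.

Favorable outcomes: Σ_{i≥2} C(10,i)·!(10-i) = 45·14833 + 120·1854 + 210·265 + 252·44 + 210·9 + 120·2 + 45·1 + 10·0 + 1·1 = 958879.
Total outcomes: 10! = 3628800.
Probability = 958879/3628800 = 958879/3628800.

958879/3628800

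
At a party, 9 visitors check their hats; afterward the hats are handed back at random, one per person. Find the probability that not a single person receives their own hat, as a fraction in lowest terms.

16687/45360

Favorable outcomes: !9 = 133496.
Total outcomes: 9! = 362880.
Probability = 133496/362880 = 16687/45360.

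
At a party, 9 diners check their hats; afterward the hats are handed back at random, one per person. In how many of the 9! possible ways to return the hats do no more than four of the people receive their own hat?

# with exactly i fixed is C(9,i)·!(9-i); sum over i=0..4:
  i=0: C(9,0)·!9 = 1·133496 = 133496
  i=1: C(9,1)·!8 = 9·14833 = 133497
  i=2: C(9,2)·!7 = 36·1854 = 66744
  i=3: C(9,3)·!6 = 84·265 = 22260
  i=4: C(9,4)·!5 = 126·44 = 5544
Total = 361541.

361541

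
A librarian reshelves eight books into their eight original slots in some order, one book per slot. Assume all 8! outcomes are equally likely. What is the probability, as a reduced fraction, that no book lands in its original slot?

2119/5760

Favorable outcomes: !8 = 14833.
Total outcomes: 8! = 40320.
Probability = 14833/40320 = 2119/5760.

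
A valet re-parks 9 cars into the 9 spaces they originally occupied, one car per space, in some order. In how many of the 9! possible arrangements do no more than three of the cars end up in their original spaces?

355997

Sum C(9,i)·!(9-i) for i = 0..3:
  i=0: C(9,0)·!9 = 1·133496 = 133496
  i=1: C(9,1)·!8 = 9·14833 = 133497
  i=2: C(9,2)·!7 = 36·1854 = 66744
  i=3: C(9,3)·!6 = 84·265 = 22260
Total = 355997.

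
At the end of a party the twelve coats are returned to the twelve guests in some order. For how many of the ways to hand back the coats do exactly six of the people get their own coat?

Pick the 6 fixed positions: C(12,6) = 924 ways.
The remaining 6 must be deranged: !6 = 265.
Total: 924 × 265 = 244860.

244860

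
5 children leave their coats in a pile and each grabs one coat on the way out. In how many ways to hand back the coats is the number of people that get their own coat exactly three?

10

Choose which 3 of the 5 are fixed: C(5,3) = 10.
The remaining 2 must be deranged: !2 = 1.
Total: 10 × 1 = 10.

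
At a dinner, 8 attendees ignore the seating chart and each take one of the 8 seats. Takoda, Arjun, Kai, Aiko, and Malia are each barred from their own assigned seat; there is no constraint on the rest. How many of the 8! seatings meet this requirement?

21234

Inclusion-exclusion on the 5 forbidden self-matches:
Σ_{j=0}^{5} (-1)^j C(5,j)(8-j)!
= C(5,0)·8! - C(5,1)·7! + C(5,2)·6! - C(5,3)·5! + C(5,4)·4! - C(5,5)·3!
= 40320 - 25200 + 7200 - 1200 + 120 - 6
= 21234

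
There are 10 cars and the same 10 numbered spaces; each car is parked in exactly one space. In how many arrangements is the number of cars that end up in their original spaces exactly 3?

222480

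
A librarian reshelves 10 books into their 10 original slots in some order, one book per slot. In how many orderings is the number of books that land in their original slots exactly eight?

45

Pick the 8 fixed positions: C(10,8) = 45 ways.
The remaining 2 must be deranged: !2 = 1.
Total: 45 × 1 = 45.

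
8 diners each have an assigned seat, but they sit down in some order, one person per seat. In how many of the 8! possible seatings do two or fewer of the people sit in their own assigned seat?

Sum C(8,i)·!(8-i) for i = 0..2:
  i=0: C(8,0)·!8 = 1·14833 = 14833
  i=1: C(8,1)·!7 = 8·1854 = 14832
  i=2: C(8,2)·!6 = 28·265 = 7420
Total = 37085.

37085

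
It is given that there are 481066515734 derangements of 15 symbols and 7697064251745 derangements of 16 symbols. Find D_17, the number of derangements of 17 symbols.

130850092279664

D_17 = (17-1)·(D_16 + D_15) = 16·(7697064251745 + 481066515734) = 16·8178130767479 = 130850092279664.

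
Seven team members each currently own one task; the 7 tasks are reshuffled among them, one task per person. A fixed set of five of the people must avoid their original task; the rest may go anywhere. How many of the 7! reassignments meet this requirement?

Inclusion-exclusion on the 5 forbidden self-matches:
Σ_{j=0}^{5} (-1)^j C(5,j)(7-j)!
= C(5,0)·7! - C(5,1)·6! + C(5,2)·5! - C(5,3)·4! + C(5,4)·3! - C(5,5)·2!
= 5040 - 3600 + 1200 - 240 + 30 - 2
= 2428

2428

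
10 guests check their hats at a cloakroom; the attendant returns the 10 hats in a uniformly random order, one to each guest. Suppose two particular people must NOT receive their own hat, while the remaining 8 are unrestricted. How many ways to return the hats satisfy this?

2943360

Inclusion-exclusion on the 2 forbidden self-matches:
Σ_{j=0}^{2} (-1)^j C(2,j)(10-j)!
= C(2,0)·10! - C(2,1)·9! + C(2,2)·8!
= 3628800 - 725760 + 40320
= 2943360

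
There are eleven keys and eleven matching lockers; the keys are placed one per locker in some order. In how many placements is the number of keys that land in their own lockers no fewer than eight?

Sum C(11,i)·!(11-i) for i = 8..11:
  i=8: C(11,8)·!3 = 165·2 = 330
  i=9: C(11,9)·!2 = 55·1 = 55
  i=10: C(11,10)·!1 = 11·0 = 0
  i=11: C(11,11)·!0 = 1·1 = 1
Total = 386.

386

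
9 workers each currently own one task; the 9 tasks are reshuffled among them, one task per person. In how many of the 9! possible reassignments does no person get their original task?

133496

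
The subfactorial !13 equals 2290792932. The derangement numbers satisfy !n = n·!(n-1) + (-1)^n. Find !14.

32071101049

!14 = 14·2290792932 + 1 = 32071101049.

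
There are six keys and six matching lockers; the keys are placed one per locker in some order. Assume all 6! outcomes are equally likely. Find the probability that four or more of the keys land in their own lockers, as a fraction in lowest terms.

Favorable outcomes: Σ_{i≥4} C(6,i)·!(6-i) = 15·1 + 6·0 + 1·1 = 16.
Total outcomes: 6! = 720.
Probability = 16/720 = 1/45.

1/45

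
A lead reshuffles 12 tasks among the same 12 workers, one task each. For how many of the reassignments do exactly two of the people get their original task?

Choose which 2 of the 12 are fixed: C(12,2) = 66.
The other 10 form a derangement: !10 = 1334961.
Total: 66 × 1334961 = 88107426.

88107426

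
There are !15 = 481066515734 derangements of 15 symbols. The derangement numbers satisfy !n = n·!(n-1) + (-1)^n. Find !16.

7697064251745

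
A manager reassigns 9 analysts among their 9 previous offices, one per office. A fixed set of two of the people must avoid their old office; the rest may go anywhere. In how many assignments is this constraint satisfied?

287280

Inclusion-exclusion on the 2 forbidden self-matches:
Σ_{j=0}^{2} (-1)^j C(2,j)(9-j)!
= C(2,0)·9! - C(2,1)·8! + C(2,2)·7!
= 362880 - 80640 + 5040
= 287280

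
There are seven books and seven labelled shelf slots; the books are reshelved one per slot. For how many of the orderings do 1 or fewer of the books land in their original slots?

3709

Sum C(7,i)·!(7-i) for i = 0..1:
  i=0: C(7,0)·!7 = 1·1854 = 1854
  i=1: C(7,1)·!6 = 7·265 = 1855
Total = 3709.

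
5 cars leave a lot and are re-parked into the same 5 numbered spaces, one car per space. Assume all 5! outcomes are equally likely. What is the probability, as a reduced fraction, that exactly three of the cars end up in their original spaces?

Favorable outcomes: C(5,3)·!2 = 10·1 = 10.
Total outcomes: 5! = 120.
Probability = 10/120 = 1/12.

1/12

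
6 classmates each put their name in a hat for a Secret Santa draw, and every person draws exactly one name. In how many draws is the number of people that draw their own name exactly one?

264

Pick the single fixed position: C(6,1) = 6 ways.
The remaining 5 must be deranged: !5 = 44.
Total: 6 × 44 = 264.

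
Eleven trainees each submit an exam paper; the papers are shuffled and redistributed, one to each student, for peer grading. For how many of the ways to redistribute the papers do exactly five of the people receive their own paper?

122430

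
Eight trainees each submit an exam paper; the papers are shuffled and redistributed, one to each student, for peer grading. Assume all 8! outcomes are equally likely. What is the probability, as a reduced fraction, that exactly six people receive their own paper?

1/1440

Favorable outcomes: C(8,6)·!2 = 28·1 = 28.
Total outcomes: 8! = 40320.
Probability = 28/40320 = 1/1440.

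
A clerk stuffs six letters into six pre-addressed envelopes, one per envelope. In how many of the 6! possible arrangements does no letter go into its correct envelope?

Use !n = n·!(n-1) + (-1)^n.
!6 = 6·44 + 1 = 265

265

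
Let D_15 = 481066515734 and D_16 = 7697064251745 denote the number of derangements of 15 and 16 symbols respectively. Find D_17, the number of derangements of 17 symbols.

130850092279664

D_17 = (17-1)·(D_16 + D_15) = 16·(7697064251745 + 481066515734) = 16·8178130767479 = 130850092279664.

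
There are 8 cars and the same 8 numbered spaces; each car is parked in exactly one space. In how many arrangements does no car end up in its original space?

!8 is the nearest integer to 8!/e.
8! = 40320, and 40320/e ≈ 14832.90, so !8 = 14833.

14833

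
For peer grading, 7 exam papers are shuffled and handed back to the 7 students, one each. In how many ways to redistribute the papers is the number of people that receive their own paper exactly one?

1855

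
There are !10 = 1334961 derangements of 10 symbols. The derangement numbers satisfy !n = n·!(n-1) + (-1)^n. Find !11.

14684570

!11 = 11·1334961 - 1 = 14684570.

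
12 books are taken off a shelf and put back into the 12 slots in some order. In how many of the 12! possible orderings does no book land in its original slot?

The number of derangements of 12 is !12 = Σ_{k=0}^{12} (-1)^k·12!/k!
= 12! - 12!/1! + 12!/2! - 12!/3! + 12!/4! - 12!/5! + 12!/6! - 12!/7! + 12!/8! - 12!/9! + 12!/10! - 12!/11! + 12!/12!
= 479001600 - 479001600 + 239500800 - 79833600 + 19958400 - 3991680 + 665280 - 95040 + 11880 - 1320 + 132 - 12 + 1
= 176214841

176214841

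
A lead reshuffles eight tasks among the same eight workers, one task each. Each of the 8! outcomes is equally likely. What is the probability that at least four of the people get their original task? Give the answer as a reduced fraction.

Favorable outcomes: Σ_{i≥4} C(8,i)·!(8-i) = 70·9 + 56·2 + 28·1 + 8·0 + 1·1 = 771.
Total outcomes: 8! = 40320.
Probability = 771/40320 = 257/13440.

257/13440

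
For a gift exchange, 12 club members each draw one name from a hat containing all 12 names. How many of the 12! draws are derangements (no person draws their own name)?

176214841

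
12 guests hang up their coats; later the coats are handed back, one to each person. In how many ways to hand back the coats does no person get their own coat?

176214841

!12 is the nearest integer to 12!/e.
12! = 479001600, and 479001600/e ≈ 176214840.93, so !12 = 176214841.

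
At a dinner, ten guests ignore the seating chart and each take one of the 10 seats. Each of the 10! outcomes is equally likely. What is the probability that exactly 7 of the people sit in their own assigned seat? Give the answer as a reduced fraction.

1/15120

Favorable outcomes: C(10,7)·!3 = 120·2 = 240.
Total outcomes: 10! = 3628800.
Probability = 240/3628800 = 1/15120.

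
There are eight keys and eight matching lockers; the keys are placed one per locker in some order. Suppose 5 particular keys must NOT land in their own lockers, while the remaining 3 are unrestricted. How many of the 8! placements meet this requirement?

21234

Let A_j be the event that the j-th constrained one is fixed. By inclusion-exclusion over the 5 events:
Σ_{j=0}^{5} (-1)^j C(5,j)(8-j)!
= C(5,0)·8! - C(5,1)·7! + C(5,2)·6! - C(5,3)·5! + C(5,4)·4! - C(5,5)·3!
= 40320 - 25200 + 7200 - 1200 + 120 - 6
= 21234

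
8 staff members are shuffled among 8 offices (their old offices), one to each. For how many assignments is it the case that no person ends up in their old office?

!8 is the nearest integer to 8!/e.
8! = 40320, and 40320/e ≈ 14832.90, so !8 = 14833.

14833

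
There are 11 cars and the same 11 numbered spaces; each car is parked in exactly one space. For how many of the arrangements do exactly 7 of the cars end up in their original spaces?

2970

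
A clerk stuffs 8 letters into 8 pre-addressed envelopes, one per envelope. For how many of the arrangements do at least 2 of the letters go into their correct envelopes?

Sum C(8,i)·!(8-i) for i = 2..8:
  i=2: C(8,2)·!6 = 28·265 = 7420
  i=3: C(8,3)·!5 = 56·44 = 2464
  i=4: C(8,4)·!4 = 70·9 = 630
  i=5: C(8,5)·!3 = 56·2 = 112
  i=6: C(8,6)·!2 = 28·1 = 28
  i=7: C(8,7)·!1 = 8·0 = 0
  i=8: C(8,8)·!0 = 1·1 = 1
Total = 10655.

10655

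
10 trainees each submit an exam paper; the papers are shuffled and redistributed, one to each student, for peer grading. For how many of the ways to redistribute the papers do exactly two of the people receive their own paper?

667485

Choose which 2 of the 10 are fixed: C(10,2) = 45.
The remaining 8 must be deranged: !8 = 14833.
Total: 45 × 14833 = 667485.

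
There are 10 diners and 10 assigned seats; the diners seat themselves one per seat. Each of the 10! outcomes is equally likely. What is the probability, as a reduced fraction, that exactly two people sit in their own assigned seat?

2119/11520

Favorable outcomes: C(10,2)·!8 = 45·14833 = 667485.
Total outcomes: 10! = 3628800.
Probability = 667485/3628800 = 2119/11520.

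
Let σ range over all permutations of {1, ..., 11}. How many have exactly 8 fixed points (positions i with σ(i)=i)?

330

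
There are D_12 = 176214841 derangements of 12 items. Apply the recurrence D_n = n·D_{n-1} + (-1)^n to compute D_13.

D_13 = 13·176214841 - 1 = 2290792932.

2290792932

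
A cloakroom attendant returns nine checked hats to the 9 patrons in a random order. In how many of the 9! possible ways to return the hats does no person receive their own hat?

!9 = 9! · Σ_{k=0}^{9} (-1)^k/k!
= 9! - 9!/1! + 9!/2! - 9!/3! + 9!/4! - 9!/5! + 9!/6! - 9!/7! + 9!/8! - 9!/9!
= 362880 - 362880 + 181440 - 60480 + 15120 - 3024 + 504 - 72 + 9 - 1
= 133496

133496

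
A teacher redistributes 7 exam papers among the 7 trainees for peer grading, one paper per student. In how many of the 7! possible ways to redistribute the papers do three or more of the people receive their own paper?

407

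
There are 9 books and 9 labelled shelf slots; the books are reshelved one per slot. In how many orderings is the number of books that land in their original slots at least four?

6883

# with exactly i fixed is C(9,i)·!(9-i); sum over i=4..9:
  i=4: C(9,4)·!5 = 126·44 = 5544
  i=5: C(9,5)·!4 = 126·9 = 1134
  i=6: C(9,6)·!3 = 84·2 = 168
  i=7: C(9,7)·!2 = 36·1 = 36
  i=8: C(9,8)·!1 = 9·0 = 0
  i=9: C(9,9)·!0 = 1·1 = 1
Total = 6883.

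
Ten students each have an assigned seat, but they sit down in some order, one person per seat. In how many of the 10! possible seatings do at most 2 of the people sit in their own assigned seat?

Sum C(10,i)·!(10-i) for i = 0..2:
  i=0: C(10,0)·!10 = 1·1334961 = 1334961
  i=1: C(10,1)·!9 = 10·133496 = 1334960
  i=2: C(10,2)·!8 = 45·14833 = 667485
Total = 3337406.

3337406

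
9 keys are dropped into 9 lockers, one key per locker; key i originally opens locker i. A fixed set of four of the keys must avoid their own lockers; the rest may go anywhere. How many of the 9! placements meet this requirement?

229080

Let A_j be the event that the j-th constrained one is fixed. By inclusion-exclusion over the 4 events:
Σ_{j=0}^{4} (-1)^j C(4,j)(9-j)!
= C(4,0)·9! - C(4,1)·8! + C(4,2)·7! - C(4,3)·6! + C(4,4)·5!
= 362880 - 161280 + 30240 - 2880 + 120
= 229080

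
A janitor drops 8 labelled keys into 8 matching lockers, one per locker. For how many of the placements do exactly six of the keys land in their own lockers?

28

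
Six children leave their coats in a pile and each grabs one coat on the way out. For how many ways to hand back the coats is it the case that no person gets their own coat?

265

Recurrence: !6 = 5·(!5 + !4).
!6 = 5·(44 + 9) = 5·53 = 265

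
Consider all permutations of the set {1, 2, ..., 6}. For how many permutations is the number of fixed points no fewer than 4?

16

# with exactly i fixed is C(6,i)·!(6-i); sum over i=4..6:
  i=4: C(6,4)·!2 = 15·1 = 15
  i=5: C(6,5)·!1 = 6·0 = 0
  i=6: C(6,6)·!0 = 1·1 = 1
Total = 16.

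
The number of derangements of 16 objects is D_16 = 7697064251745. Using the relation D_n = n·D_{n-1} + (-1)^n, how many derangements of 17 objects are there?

130850092279664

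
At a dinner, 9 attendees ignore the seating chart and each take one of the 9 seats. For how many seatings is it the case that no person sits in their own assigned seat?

The number of derangements of 9 is !9 = Σ_{k=0}^{9} (-1)^k·9!/k!
= 9! - 9!/1! + 9!/2! - 9!/3! + 9!/4! - 9!/5! + 9!/6! - 9!/7! + 9!/8! - 9!/9!
= 362880 - 362880 + 181440 - 60480 + 15120 - 3024 + 504 - 72 + 9 - 1
= 133496

133496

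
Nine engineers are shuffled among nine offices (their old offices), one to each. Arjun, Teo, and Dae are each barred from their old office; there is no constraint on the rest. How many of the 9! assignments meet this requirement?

Inclusion-exclusion on the 3 forbidden self-matches:
Σ_{j=0}^{3} (-1)^j C(3,j)(9-j)!
= C(3,0)·9! - C(3,1)·8! + C(3,2)·7! - C(3,3)·6!
= 362880 - 120960 + 15120 - 720
= 256320

256320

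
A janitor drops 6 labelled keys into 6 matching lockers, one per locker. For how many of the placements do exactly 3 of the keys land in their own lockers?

40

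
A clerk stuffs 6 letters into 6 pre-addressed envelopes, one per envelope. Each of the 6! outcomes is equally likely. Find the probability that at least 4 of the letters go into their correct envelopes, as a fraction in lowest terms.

1/45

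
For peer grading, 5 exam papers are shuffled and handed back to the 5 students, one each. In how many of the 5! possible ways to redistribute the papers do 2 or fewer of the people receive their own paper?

# with exactly i fixed is C(5,i)·!(5-i); sum over i=0..2:
  i=0: C(5,0)·!5 = 1·44 = 44
  i=1: C(5,1)·!4 = 5·9 = 45
  i=2: C(5,2)·!3 = 10·2 = 20
Total = 109.

109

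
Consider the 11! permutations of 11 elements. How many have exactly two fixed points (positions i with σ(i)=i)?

7342280

Choose which 2 of the 11 are fixed: C(11,2) = 55.
The remaining 9 must be deranged: !9 = 133496.
Total: 55 × 133496 = 7342280.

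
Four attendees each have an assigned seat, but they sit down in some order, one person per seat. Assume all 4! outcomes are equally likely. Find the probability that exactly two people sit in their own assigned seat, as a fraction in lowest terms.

Favorable outcomes: C(4,2)·!2 = 6·1 = 6.
Total outcomes: 4! = 24.
Probability = 6/24 = 1/4.

1/4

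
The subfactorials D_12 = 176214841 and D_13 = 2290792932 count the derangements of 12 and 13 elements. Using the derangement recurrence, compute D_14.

32071101049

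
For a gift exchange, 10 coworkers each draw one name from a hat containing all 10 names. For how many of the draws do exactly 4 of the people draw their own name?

55650

Choose which 4 of the 10 are fixed: C(10,4) = 210.
The other 6 form a derangement: !6 = 265.
Total: 210 × 265 = 55650.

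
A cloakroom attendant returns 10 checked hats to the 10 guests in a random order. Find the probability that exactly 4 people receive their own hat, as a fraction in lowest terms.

Favorable outcomes: C(10,4)·!6 = 210·265 = 55650.
Total outcomes: 10! = 3628800.
Probability = 55650/3628800 = 53/3456.

53/3456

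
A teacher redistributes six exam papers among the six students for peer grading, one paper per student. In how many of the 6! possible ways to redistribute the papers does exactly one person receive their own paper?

Choose which one of the 6 is fixed: C(6,1) = 6.
The remaining 5 must be deranged: !5 = 44.
Total: 6 × 44 = 264.

264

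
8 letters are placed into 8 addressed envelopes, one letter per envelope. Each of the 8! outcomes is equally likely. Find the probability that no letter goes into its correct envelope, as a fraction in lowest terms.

2119/5760

Favorable outcomes: !8 = 14833.
Total outcomes: 8! = 40320.
Probability = 14833/40320 = 2119/5760.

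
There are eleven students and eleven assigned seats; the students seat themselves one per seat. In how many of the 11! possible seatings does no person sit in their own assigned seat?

14684570

The subfactorial !11 = [11!/e] (nearest integer).
11! = 39916800, and 39916800/e ≈ 14684570.08, so !11 = 14684570.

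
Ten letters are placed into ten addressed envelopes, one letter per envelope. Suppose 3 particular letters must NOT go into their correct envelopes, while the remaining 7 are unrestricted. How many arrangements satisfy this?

2656080

Let A_j be the event that the j-th constrained one is fixed. By inclusion-exclusion over the 3 events:
Σ_{j=0}^{3} (-1)^j C(3,j)(10-j)!
= C(3,0)·10! - C(3,1)·9! + C(3,2)·8! - C(3,3)·7!
= 3628800 - 1088640 + 120960 - 5040
= 2656080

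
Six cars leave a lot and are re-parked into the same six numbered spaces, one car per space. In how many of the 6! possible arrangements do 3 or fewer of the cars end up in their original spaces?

704

# with exactly i fixed is C(6,i)·!(6-i); sum over i=0..3:
  i=0: C(6,0)·!6 = 1·265 = 265
  i=1: C(6,1)·!5 = 6·44 = 264
  i=2: C(6,2)·!4 = 15·9 = 135
  i=3: C(6,3)·!3 = 20·2 = 40
Total = 704.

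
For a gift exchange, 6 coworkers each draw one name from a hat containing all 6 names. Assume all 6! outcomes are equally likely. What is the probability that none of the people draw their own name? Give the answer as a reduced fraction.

53/144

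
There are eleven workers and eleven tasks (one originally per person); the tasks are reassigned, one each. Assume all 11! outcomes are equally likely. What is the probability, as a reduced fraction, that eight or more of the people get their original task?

Favorable outcomes: Σ_{i≥8} C(11,i)·!(11-i) = 165·2 + 55·1 + 11·0 + 1·1 = 386.
Total outcomes: 11! = 39916800.
Probability = 386/39916800 = 193/19958400.

193/19958400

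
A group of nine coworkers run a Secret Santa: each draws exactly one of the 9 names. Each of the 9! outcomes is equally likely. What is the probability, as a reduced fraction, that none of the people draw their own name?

16687/45360

Favorable outcomes: !9 = 133496.
Total outcomes: 9! = 362880.
Probability = 133496/362880 = 16687/45360.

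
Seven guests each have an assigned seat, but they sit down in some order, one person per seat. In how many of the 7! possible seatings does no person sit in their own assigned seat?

1854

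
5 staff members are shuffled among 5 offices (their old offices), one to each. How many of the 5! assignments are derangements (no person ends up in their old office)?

44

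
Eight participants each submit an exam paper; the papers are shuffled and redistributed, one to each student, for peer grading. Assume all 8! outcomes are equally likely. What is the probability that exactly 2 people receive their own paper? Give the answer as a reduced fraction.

53/288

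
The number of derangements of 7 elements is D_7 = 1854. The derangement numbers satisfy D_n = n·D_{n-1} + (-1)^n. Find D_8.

14833

D_8 = 8·1854 + 1 = 14833.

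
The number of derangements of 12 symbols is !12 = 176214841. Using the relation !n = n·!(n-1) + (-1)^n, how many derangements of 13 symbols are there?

!13 = 13·176214841 - 1 = 2290792932.

2290792932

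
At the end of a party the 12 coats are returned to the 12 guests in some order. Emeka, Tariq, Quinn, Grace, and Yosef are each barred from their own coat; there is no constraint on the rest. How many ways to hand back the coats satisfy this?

Inclusion-exclusion on the 5 forbidden self-matches:
Σ_{j=0}^{5} (-1)^j C(5,j)(12-j)!
= C(5,0)·12! - C(5,1)·11! + C(5,2)·10! - C(5,3)·9! + C(5,4)·8! - C(5,5)·7!
= 479001600 - 199584000 + 36288000 - 3628800 + 201600 - 5040
= 312273360

312273360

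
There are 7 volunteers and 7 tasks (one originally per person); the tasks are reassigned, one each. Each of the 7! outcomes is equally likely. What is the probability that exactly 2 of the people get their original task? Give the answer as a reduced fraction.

11/60

Favorable outcomes: C(7,2)·!5 = 21·44 = 924.
Total outcomes: 7! = 5040.
Probability = 924/5040 = 11/60.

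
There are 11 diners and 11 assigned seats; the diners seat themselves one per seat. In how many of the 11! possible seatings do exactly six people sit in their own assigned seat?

Pick the 6 fixed positions: C(11,6) = 462 ways.
The other 5 form a derangement: !5 = 44.
Total: 462 × 44 = 20328.

20328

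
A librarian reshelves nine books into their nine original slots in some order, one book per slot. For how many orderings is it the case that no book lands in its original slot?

The subfactorial !9 = [9!/e] (nearest integer).
9! = 362880, and 362880/e ≈ 133496.09, so !9 = 133496.

133496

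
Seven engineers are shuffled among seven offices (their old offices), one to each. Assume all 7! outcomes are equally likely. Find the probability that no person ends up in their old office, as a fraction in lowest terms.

Favorable outcomes: !7 = 1854.
Total outcomes: 7! = 5040.
Probability = 1854/5040 = 103/280.

103/280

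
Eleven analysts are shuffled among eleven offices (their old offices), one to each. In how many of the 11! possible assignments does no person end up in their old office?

14684570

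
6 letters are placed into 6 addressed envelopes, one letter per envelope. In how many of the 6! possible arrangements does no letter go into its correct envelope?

265

Recurrence: !6 = 6·!5 + (-1)^6.
!6 = 6·44 + 1 = 265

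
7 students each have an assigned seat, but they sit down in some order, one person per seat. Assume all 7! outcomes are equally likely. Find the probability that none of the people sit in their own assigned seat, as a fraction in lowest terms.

103/280

Favorable outcomes: !7 = 1854.
Total outcomes: 7! = 5040.
Probability = 1854/5040 = 103/280.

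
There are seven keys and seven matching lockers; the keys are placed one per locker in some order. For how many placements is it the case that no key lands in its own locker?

1854

!7 is the nearest integer to 7!/e.
7! = 5040, and 5040/e ≈ 1854.11, so !7 = 1854.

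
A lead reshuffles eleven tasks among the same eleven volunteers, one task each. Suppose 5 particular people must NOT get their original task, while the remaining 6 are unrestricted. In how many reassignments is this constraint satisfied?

Let A_j be the event that the j-th constrained one is fixed. By inclusion-exclusion over the 5 events:
Σ_{j=0}^{5} (-1)^j C(5,j)(11-j)!
= C(5,0)·11! - C(5,1)·10! + C(5,2)·9! - C(5,3)·8! + C(5,4)·7! - C(5,5)·6!
= 39916800 - 18144000 + 3628800 - 403200 + 25200 - 720
= 25022880

25022880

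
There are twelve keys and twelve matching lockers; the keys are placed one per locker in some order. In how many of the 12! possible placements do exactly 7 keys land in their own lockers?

Pick the 7 fixed positions: C(12,7) = 792 ways.
The remaining 5 must be deranged: !5 = 44.
Total: 792 × 44 = 34848.

34848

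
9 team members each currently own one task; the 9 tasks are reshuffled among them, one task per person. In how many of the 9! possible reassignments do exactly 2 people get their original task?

66744

Pick the 2 fixed positions: C(9,2) = 36 ways.
The remaining 7 must be deranged: !7 = 1854.
Total: 36 × 1854 = 66744.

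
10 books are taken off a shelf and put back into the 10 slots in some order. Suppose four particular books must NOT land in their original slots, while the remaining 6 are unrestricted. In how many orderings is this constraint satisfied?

2399760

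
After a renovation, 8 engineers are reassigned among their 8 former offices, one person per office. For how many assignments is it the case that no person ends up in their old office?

The number of derangements of 8 is !8 = Σ_{k=0}^{8} (-1)^k·8!/k!
= 8! - 8!/1! + 8!/2! - 8!/3! + 8!/4! - 8!/5! + 8!/6! - 8!/7! + 8!/8!
= 40320 - 40320 + 20160 - 6720 + 1680 - 336 + 56 - 8 + 1
= 14833

14833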